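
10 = 10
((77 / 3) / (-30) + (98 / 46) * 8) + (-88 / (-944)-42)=-1570522 / 61065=-25.72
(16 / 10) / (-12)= -2 / 15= -0.13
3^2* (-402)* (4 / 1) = -14472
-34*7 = -238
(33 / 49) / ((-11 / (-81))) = 243 / 49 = 4.96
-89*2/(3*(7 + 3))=-89/15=-5.93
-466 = -466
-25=-25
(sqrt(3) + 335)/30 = sqrt(3)/30 + 67/6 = 11.22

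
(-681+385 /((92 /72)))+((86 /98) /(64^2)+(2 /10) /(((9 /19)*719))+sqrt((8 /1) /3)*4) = -56710042868617 /149356892160+8*sqrt(6) /3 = -373.16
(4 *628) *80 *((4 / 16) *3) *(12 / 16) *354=40016160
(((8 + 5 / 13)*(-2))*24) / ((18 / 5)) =-4360 / 39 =-111.79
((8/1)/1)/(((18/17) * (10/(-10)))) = -68/9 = -7.56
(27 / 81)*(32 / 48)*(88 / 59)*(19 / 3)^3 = 1207184 / 14337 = 84.20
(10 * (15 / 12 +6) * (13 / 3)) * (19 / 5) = 7163 / 6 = 1193.83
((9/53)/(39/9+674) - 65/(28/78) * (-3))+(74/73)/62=1856253677629/3417062110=543.23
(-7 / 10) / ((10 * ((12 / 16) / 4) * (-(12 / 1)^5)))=7 / 4665600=0.00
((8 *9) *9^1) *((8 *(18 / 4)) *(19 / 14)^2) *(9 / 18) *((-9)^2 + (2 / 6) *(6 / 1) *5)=13684788 / 7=1954969.71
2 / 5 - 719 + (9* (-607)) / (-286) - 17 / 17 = -1001713 / 1430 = -700.50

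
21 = 21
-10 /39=-0.26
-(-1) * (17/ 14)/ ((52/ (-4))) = -0.09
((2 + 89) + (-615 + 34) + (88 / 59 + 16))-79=-551.51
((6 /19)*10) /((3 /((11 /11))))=20 /19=1.05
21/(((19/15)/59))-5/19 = 18580/19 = 977.89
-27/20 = -1.35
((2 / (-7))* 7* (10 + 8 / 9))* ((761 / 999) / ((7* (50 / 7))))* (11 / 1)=-3.65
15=15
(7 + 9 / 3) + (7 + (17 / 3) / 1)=68 / 3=22.67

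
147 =147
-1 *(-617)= 617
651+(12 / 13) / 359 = 3038229 / 4667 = 651.00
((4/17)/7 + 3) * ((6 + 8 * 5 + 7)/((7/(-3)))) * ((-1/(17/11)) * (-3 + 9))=3788334/14161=267.52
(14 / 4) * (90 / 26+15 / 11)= 2415 / 143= 16.89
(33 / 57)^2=0.34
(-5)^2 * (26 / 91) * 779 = 38950 / 7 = 5564.29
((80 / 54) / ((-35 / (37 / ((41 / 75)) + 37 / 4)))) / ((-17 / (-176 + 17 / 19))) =-27984506 / 834309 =-33.54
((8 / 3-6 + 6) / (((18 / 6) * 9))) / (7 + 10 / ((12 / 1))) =16 / 1269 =0.01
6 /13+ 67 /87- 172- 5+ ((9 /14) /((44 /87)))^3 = -45924147790427 /264365477376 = -173.71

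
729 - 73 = 656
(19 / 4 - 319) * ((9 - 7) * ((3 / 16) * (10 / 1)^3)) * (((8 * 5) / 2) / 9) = -261875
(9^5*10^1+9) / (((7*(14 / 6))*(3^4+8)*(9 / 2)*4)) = 4017 / 178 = 22.57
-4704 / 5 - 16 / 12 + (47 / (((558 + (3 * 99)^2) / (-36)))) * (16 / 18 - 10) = -941.96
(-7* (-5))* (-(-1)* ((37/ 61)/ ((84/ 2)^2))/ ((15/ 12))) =37/ 3843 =0.01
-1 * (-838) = 838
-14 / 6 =-2.33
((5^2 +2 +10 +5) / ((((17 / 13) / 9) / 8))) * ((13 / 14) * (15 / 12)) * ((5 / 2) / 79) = 114075 / 1343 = 84.94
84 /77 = 12 /11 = 1.09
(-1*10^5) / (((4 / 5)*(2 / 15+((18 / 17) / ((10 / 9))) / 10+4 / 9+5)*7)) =-956250000 / 303793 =-3147.70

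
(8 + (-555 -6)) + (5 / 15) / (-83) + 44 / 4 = -542.00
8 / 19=0.42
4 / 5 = 0.80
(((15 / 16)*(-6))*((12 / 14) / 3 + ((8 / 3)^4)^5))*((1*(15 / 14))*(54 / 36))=-100880631740268720425 / 33748629264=-2989177158.90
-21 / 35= -3 / 5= -0.60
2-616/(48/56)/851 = 2950/2553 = 1.16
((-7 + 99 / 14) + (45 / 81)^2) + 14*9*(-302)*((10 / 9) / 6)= -7990489 / 1134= -7046.29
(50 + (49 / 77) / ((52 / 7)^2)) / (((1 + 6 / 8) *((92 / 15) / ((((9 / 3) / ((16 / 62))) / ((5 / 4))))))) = 415024497 / 9577568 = 43.33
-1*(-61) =61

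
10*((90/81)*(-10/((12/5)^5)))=-390625/279936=-1.40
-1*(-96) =96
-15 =-15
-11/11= -1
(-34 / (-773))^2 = 1156 / 597529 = 0.00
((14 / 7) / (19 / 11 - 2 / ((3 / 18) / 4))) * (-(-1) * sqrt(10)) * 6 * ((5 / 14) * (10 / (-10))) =330 * sqrt(10) / 3563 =0.29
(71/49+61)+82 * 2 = 11096/49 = 226.45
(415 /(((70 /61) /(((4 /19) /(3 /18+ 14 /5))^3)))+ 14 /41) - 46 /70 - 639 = -4435170065478078 /6938773702385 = -639.19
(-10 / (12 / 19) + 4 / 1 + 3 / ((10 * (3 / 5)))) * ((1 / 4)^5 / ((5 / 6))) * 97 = -1649 / 1280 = -1.29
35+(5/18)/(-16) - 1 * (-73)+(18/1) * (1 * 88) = 487291/288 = 1691.98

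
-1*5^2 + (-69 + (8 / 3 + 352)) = 782 / 3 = 260.67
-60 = -60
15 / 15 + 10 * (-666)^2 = 4435561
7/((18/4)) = 14/9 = 1.56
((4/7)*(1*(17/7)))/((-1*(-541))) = 68/26509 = 0.00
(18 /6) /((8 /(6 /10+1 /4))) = 51 /160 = 0.32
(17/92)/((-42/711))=-4029/1288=-3.13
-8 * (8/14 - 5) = 248/7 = 35.43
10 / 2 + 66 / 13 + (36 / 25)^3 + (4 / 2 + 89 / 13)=4450278 / 203125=21.91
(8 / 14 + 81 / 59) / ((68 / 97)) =77891 / 28084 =2.77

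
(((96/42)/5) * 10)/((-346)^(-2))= 3830912/7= 547273.14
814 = 814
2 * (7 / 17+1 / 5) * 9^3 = 75816 / 85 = 891.95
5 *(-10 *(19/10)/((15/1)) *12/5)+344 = 1644/5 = 328.80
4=4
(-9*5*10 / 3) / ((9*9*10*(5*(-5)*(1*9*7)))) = 1 / 8505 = 0.00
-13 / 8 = -1.62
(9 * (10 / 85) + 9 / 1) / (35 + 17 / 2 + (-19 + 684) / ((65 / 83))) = 4446 / 394553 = 0.01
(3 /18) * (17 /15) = 17 /90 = 0.19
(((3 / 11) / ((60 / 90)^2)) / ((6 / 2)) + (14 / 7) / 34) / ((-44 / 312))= -7683 / 4114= -1.87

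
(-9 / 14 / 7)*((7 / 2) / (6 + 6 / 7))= -3 / 64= -0.05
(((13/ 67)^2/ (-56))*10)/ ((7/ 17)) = -14365/ 879844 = -0.02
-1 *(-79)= 79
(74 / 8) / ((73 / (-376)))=-3478 / 73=-47.64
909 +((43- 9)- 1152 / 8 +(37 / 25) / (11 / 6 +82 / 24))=419623 / 525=799.28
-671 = -671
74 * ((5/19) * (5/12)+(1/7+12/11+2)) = 2171789/8778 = 247.41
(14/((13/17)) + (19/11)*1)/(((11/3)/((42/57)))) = 120330/29887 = 4.03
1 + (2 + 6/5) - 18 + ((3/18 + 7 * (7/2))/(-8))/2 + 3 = -1481/120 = -12.34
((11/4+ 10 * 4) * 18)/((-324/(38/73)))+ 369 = 107387/292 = 367.76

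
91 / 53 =1.72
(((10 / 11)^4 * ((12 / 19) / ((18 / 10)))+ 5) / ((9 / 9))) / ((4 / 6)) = 4372685 / 556358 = 7.86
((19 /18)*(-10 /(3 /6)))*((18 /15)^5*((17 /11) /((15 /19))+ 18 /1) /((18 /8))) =-16017152 /34375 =-465.95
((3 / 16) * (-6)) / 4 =-0.28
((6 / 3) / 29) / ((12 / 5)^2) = 25 / 2088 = 0.01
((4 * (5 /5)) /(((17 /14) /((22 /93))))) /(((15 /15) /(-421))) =-518672 /1581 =-328.07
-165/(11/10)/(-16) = 75/8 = 9.38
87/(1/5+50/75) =1305/13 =100.38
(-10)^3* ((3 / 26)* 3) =-4500 / 13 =-346.15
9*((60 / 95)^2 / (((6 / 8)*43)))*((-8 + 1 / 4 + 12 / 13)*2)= -306720 / 201799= -1.52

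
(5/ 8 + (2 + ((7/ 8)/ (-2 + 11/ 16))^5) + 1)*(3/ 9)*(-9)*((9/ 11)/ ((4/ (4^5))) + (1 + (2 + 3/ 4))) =-21235457/ 9504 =-2234.37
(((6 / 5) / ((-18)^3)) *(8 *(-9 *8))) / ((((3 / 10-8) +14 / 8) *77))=-0.00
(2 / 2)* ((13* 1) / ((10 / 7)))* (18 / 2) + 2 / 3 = 2477 / 30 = 82.57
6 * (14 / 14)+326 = 332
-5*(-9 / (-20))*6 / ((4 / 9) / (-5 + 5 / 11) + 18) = -6075 / 8056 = -0.75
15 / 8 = 1.88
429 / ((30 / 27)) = 386.10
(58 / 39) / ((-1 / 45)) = -66.92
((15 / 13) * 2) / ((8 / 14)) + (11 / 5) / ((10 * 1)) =1384 / 325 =4.26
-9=-9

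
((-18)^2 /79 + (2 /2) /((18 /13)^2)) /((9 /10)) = 591635 /115182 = 5.14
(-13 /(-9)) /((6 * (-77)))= -13 /4158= -0.00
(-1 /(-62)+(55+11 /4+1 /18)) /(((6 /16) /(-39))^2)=174486416 /279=625399.34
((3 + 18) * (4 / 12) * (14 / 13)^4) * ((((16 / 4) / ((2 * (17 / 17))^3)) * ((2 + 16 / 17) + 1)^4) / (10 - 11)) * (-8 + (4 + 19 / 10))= 28449110814348 / 11927216405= 2385.23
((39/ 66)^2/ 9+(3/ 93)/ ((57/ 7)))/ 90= 21941/ 46182312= 0.00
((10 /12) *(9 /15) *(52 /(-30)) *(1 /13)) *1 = -1 /15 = -0.07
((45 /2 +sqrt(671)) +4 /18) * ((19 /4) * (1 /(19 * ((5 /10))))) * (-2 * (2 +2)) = -4 * sqrt(671)-818 /9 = -194.50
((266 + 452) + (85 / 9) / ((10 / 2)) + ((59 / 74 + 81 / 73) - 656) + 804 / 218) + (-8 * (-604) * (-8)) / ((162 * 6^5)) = 804941640457 / 11589704694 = 69.45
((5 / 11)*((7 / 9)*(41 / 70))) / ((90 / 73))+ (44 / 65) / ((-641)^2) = 3197425129 / 19036938492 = 0.17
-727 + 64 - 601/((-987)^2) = -645874648/974169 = -663.00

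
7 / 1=7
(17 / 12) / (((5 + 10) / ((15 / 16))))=17 / 192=0.09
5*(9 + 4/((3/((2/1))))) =175/3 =58.33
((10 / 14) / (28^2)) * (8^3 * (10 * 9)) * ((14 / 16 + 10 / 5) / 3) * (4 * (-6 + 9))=482.80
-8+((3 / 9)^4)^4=-344373767 / 43046721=-8.00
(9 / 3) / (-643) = -3 / 643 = -0.00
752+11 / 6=4523 / 6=753.83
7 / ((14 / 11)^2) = 121 / 28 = 4.32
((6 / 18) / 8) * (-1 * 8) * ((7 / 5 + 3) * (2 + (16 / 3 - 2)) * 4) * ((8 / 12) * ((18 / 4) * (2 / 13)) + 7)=-233.46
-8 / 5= -1.60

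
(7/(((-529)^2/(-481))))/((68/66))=-111111/9514594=-0.01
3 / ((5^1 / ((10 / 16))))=0.38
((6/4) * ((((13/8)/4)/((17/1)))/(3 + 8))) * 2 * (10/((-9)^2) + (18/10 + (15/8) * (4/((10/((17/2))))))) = 349531/6462720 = 0.05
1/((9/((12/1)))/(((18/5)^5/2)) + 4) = 1259712/5041973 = 0.25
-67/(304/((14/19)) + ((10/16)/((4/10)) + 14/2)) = -7504/47167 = -0.16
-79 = -79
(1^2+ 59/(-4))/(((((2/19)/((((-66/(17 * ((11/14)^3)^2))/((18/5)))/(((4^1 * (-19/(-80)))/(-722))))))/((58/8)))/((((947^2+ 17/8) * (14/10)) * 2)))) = -8284027601310.74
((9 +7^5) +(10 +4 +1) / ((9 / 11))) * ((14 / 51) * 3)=707042 / 51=13863.57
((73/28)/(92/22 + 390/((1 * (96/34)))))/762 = 803/33398841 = 0.00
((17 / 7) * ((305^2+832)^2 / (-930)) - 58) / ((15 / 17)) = -2545846852621 / 97650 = -26071140.32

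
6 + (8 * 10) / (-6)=-22 / 3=-7.33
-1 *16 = -16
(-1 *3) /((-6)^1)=1 /2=0.50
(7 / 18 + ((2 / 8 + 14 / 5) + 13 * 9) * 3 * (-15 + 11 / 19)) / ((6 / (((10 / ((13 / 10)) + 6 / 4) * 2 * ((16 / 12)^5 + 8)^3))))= -28995061.12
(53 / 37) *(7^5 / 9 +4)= 892679 / 333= 2680.72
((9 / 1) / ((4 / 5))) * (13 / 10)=117 / 8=14.62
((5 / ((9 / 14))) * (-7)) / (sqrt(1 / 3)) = -490 * sqrt(3) / 9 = -94.30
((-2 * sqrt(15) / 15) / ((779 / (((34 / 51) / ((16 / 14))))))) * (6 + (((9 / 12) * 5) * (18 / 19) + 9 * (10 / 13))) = -18991 * sqrt(15) / 11544780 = -0.01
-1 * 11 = -11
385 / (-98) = -55 / 14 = -3.93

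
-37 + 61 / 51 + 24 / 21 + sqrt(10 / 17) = -12374 / 357 + sqrt(170) / 17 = -33.89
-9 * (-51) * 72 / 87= 11016 / 29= 379.86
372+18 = 390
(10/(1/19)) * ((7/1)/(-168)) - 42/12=-137/12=-11.42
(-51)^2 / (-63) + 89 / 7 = -200 / 7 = -28.57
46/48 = 23/24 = 0.96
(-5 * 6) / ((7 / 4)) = -120 / 7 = -17.14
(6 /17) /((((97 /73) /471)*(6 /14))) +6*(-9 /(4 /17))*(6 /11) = 3024309 /18139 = 166.73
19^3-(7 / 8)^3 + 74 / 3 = 10572283 / 1536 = 6883.00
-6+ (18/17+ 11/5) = -233/85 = -2.74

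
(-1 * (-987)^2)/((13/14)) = -13638366/13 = -1049105.08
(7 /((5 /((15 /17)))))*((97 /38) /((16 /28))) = 14259 /2584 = 5.52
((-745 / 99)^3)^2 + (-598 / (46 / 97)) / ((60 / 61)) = 3395399693455454393 / 18829602988020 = 180322.43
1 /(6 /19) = 19 /6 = 3.17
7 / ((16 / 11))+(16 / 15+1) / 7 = 8581 / 1680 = 5.11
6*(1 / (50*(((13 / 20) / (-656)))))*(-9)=1089.97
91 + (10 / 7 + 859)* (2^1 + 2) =24729 / 7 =3532.71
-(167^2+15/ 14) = -390461/ 14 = -27890.07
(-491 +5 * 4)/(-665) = 0.71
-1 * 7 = -7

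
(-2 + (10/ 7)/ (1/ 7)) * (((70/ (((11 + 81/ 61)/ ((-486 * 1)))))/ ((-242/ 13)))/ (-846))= -749385/ 534578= -1.40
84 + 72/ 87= 84.83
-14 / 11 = -1.27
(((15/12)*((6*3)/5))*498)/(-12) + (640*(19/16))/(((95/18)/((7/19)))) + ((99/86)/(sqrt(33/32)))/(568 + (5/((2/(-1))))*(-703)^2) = -10161/76 - 4*sqrt(66)/35402029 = -133.70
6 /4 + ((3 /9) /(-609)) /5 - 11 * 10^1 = -1982297 /18270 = -108.50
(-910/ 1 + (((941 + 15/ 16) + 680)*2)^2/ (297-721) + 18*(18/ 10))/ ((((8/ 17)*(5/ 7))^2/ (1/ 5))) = -45483.98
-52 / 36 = -13 / 9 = -1.44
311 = 311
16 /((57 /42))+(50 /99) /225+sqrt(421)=199622 /16929+sqrt(421)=32.31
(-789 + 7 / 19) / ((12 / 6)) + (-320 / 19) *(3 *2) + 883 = 7365 / 19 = 387.63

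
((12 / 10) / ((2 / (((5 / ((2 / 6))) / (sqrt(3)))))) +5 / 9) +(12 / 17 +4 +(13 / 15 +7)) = 3 * sqrt(3) +10043 / 765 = 18.32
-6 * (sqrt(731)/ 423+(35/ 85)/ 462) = -2 * sqrt(731)/ 141-1/ 187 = -0.39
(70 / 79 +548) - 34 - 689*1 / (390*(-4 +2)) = 2444747 / 4740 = 515.77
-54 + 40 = -14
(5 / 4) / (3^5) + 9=8753 / 972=9.01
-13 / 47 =-0.28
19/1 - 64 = -45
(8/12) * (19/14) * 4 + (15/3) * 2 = 286/21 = 13.62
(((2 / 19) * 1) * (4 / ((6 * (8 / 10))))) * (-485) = -2425 / 57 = -42.54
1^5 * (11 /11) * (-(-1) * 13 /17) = 13 /17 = 0.76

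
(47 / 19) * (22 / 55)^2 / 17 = 188 / 8075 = 0.02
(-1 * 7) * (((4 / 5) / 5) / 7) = -4 / 25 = -0.16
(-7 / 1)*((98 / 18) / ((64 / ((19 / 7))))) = -931 / 576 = -1.62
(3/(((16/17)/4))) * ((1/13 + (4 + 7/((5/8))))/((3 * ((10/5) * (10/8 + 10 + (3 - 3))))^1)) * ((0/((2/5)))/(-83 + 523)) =0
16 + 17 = 33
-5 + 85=80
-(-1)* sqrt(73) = sqrt(73) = 8.54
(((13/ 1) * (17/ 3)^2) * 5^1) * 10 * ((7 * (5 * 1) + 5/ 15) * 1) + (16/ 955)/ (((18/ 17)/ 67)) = 19016082836/ 25785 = 737486.25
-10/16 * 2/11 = -5/44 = -0.11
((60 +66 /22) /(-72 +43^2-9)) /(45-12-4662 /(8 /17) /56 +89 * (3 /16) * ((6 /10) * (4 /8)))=-105 /409292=-0.00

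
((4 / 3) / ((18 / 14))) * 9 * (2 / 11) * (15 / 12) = 70 / 33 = 2.12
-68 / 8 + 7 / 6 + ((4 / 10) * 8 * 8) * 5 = 362 / 3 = 120.67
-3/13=-0.23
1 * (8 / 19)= 0.42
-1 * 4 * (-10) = 40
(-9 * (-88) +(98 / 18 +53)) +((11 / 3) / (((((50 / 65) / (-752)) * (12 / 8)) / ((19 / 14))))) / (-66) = 899.58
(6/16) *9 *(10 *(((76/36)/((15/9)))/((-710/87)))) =-14877/2840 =-5.24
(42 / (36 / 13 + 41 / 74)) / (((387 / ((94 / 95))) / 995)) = 251932408 / 7835847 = 32.15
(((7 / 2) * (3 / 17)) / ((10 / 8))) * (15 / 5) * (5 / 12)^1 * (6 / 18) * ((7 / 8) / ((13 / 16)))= 49 / 221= 0.22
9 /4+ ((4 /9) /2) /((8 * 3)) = 61 /27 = 2.26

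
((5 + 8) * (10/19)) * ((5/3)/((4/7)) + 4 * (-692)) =-18918.99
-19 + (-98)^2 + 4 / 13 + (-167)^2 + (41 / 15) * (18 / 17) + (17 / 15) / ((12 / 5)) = 1490861873 / 39780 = 37477.67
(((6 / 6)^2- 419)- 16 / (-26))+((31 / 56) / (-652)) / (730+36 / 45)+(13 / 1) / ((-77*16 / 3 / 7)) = -7967226222889 / 19078323264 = -417.61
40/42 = 20/21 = 0.95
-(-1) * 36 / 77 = 36 / 77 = 0.47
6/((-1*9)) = -2/3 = -0.67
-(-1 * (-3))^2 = -9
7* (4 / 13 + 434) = 39522 / 13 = 3040.15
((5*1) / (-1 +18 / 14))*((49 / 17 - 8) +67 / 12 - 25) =-175175 / 408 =-429.35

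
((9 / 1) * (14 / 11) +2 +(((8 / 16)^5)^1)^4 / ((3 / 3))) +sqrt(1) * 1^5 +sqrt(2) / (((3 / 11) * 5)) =11 * sqrt(2) / 15 +166723595 / 11534336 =15.49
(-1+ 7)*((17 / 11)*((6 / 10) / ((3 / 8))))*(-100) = -16320 / 11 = -1483.64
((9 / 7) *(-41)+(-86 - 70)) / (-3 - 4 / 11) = 16071 / 259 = 62.05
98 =98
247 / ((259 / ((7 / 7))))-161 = -41452 / 259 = -160.05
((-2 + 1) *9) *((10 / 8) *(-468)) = 5265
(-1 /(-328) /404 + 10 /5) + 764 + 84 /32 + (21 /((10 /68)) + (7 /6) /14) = 1811786899 /1987680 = 911.51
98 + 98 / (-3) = 196 / 3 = 65.33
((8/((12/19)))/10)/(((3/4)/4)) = 304/45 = 6.76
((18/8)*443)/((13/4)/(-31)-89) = -41199/3683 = -11.19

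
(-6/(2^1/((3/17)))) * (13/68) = -117/1156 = -0.10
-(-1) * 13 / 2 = 13 / 2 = 6.50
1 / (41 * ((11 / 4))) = 4 / 451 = 0.01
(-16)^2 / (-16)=-16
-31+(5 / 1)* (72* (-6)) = -2191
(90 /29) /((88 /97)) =4365 /1276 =3.42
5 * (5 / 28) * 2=25 / 14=1.79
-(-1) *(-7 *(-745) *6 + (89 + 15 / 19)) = 596216 / 19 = 31379.79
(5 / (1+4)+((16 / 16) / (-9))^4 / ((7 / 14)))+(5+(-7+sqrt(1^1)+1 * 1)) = 6563 / 6561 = 1.00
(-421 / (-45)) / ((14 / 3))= 421 / 210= 2.00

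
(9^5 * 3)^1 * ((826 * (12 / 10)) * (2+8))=1755881064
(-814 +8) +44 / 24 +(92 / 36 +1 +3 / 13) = -187289 / 234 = -800.38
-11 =-11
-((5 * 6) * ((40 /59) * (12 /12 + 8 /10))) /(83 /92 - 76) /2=33120 /135877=0.24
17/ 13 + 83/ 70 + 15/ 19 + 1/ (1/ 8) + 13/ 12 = 1282871/ 103740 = 12.37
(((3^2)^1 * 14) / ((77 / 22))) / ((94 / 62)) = 1116 / 47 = 23.74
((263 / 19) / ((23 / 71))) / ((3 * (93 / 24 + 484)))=149384 / 5116833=0.03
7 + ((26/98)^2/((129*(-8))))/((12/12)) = 17344655/2477832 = 7.00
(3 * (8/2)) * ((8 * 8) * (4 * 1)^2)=12288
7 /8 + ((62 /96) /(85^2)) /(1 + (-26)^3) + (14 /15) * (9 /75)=6015774839 /6095010000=0.99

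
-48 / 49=-0.98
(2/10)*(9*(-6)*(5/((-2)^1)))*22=594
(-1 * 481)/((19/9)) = -4329/19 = -227.84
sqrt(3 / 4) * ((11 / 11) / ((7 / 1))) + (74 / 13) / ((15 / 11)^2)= 3.18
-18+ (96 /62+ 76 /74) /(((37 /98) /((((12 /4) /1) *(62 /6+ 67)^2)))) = 15579325702 /127317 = 122366.42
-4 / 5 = -0.80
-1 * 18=-18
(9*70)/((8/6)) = 945/2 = 472.50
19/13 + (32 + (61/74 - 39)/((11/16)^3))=-53790355/640211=-84.02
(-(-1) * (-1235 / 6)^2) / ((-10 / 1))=-4236.74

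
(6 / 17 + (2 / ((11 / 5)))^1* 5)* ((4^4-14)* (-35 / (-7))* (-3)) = -302280 / 17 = -17781.18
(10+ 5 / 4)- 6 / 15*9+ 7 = 293 / 20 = 14.65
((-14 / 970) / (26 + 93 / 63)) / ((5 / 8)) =-1176 / 1399225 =-0.00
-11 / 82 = -0.13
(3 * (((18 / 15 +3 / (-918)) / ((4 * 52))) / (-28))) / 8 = -1831 / 23761920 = -0.00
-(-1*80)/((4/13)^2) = 845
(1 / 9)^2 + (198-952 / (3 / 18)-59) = -451412 / 81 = -5572.99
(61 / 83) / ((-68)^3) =-61 / 26097856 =-0.00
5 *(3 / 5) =3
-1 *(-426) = 426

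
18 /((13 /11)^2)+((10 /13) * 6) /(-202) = 219588 /17069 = 12.86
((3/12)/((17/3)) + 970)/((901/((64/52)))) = 263852/199121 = 1.33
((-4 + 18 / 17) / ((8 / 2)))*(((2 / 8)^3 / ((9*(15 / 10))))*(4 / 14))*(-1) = 0.00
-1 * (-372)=372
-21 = -21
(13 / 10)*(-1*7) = -91 / 10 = -9.10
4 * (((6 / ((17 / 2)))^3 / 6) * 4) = 4608 / 4913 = 0.94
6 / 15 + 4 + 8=62 / 5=12.40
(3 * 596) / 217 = 1788 / 217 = 8.24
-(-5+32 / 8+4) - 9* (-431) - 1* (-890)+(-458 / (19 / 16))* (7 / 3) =220366 / 57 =3866.07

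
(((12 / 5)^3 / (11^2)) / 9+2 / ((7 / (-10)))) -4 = -724656 / 105875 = -6.84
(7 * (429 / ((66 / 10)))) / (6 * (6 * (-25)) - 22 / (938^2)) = -200164510 / 395929811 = -0.51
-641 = -641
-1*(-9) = 9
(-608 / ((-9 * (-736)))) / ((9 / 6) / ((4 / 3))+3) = -152 / 6831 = -0.02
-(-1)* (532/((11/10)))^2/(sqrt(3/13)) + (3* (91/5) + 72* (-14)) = -4767/5 + 28302400* sqrt(39)/363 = 485956.88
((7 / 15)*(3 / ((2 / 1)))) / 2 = 7 / 20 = 0.35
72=72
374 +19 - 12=381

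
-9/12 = -3/4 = -0.75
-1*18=-18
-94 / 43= -2.19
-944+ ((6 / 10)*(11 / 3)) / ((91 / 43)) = -429047 / 455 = -942.96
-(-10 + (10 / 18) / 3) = 265 / 27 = 9.81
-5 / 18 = -0.28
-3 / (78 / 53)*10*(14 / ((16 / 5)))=-9275 / 104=-89.18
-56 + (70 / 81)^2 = -362516 / 6561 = -55.25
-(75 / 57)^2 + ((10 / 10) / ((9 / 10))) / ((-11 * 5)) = -62597 / 35739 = -1.75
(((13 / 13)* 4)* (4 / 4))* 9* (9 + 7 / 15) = 1704 / 5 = 340.80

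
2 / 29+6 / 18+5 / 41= 1870 / 3567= 0.52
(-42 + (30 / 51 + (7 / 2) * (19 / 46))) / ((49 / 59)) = -3687913 / 76636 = -48.12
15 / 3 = 5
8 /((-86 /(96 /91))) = -384 /3913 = -0.10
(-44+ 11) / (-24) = 11 / 8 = 1.38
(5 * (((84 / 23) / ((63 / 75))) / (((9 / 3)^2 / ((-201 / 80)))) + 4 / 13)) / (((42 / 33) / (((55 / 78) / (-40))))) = 1966855 / 31344768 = 0.06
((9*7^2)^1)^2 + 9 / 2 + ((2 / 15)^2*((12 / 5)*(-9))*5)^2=243111483 / 1250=194489.19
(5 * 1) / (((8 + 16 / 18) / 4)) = 9 / 4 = 2.25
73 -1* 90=-17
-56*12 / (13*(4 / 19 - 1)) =4256 / 65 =65.48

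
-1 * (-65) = 65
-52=-52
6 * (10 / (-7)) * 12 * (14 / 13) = -1440 / 13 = -110.77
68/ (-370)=-34/ 185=-0.18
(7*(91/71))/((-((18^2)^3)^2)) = -637/82135028081258496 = -0.00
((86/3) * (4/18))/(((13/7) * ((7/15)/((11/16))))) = 2365/468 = 5.05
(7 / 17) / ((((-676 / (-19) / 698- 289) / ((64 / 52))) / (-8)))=5941376 / 423440641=0.01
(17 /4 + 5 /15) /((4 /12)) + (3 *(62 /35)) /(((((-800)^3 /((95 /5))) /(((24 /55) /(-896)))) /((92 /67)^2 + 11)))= 3406755968306625743 /247764070400000000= 13.75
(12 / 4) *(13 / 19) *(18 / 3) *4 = 936 / 19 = 49.26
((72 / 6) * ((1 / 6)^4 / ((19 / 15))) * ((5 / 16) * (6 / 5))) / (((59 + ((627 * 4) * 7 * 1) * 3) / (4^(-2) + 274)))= 0.00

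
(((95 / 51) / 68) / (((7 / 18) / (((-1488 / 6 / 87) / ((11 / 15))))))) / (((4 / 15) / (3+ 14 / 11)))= -31143375 / 7098707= -4.39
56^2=3136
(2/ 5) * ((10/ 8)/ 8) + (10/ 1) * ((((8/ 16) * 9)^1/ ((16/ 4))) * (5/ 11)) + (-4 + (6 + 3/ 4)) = 1395/ 176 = 7.93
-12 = -12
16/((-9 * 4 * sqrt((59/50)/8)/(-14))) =1120 * sqrt(59)/531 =16.20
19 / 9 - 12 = -89 / 9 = -9.89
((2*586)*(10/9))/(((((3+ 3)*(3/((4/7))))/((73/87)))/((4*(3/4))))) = 1711120/16443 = 104.06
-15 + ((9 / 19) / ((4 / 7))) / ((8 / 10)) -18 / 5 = -17.56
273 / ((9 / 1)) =91 / 3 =30.33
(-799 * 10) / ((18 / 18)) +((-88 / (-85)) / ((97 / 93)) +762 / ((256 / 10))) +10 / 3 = -12594521297 / 1583040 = -7955.91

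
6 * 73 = 438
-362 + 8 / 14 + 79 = -282.43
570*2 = 1140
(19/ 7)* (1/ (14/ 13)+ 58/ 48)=6821/ 1176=5.80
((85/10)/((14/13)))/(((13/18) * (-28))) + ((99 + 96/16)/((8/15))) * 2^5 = 2469447/392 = 6299.61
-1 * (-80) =80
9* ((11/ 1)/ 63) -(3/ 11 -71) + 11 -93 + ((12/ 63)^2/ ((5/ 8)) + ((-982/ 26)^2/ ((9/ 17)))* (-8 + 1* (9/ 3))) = -18421719556/ 1366365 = -13482.28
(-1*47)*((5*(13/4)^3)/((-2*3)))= 516295/384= 1344.52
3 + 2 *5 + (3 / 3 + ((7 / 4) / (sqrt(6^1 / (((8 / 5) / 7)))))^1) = sqrt(105) / 30 + 14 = 14.34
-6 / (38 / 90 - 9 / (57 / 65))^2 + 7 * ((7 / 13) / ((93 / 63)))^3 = 643552640485353 / 2316808607996246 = 0.28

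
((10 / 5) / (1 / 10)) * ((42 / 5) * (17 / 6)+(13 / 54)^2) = 347849 / 729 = 477.16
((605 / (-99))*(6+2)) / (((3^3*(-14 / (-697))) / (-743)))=113931620 / 1701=66979.20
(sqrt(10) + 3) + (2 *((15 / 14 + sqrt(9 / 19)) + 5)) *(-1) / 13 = -6 *sqrt(19) / 247 + 188 / 91 + sqrt(10) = 5.12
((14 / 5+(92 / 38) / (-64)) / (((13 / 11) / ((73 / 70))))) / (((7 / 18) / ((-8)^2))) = 121370238 / 302575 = 401.12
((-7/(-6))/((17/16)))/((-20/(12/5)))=-56/425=-0.13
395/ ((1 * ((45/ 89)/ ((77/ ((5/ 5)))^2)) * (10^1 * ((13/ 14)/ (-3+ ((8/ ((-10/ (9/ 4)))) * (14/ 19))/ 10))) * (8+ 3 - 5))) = -72368283064/ 277875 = -260434.67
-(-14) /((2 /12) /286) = 24024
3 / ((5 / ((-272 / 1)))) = -816 / 5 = -163.20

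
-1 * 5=-5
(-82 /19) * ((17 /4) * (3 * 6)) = -6273 /19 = -330.16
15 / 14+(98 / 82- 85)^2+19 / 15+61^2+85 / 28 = 7589454757 / 706020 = 10749.63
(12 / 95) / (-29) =-12 / 2755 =-0.00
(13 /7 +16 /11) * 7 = 255 /11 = 23.18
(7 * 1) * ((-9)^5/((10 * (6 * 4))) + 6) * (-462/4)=31051251/160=194070.32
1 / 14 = 0.07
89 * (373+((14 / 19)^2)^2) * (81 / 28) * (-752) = -72274775.53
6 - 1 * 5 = 1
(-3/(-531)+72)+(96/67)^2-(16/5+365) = -1168554388/3972765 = -294.14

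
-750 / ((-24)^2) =-125 / 96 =-1.30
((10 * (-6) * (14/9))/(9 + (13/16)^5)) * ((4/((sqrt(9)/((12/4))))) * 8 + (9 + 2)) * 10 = -18035507200/4203633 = -4290.46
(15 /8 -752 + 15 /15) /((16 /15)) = -89895 /128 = -702.30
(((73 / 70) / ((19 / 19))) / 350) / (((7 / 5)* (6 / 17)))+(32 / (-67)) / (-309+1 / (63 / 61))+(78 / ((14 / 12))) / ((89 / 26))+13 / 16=484663247184623 / 23814759872400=20.35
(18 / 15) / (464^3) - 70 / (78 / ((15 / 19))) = -43705087259 / 61686609920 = -0.71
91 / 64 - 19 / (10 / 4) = -1977 / 320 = -6.18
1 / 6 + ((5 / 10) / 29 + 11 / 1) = 973 / 87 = 11.18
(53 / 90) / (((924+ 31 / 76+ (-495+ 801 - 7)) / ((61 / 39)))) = 122854 / 163178145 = 0.00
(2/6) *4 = 1.33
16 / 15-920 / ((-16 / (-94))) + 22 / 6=-81004 / 15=-5400.27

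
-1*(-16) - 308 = -292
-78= -78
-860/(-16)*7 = 1505/4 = 376.25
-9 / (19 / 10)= -90 / 19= -4.74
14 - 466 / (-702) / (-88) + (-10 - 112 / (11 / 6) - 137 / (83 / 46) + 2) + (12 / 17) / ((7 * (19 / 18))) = -130.93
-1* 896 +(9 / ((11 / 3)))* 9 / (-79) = -778867 / 869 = -896.28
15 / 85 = 0.18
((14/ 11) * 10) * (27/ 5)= 756/ 11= 68.73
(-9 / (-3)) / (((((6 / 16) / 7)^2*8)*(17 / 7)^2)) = 19208 / 867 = 22.15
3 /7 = 0.43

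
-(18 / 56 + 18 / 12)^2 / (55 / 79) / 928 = -205479 / 40015360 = -0.01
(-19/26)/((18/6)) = -19/78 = -0.24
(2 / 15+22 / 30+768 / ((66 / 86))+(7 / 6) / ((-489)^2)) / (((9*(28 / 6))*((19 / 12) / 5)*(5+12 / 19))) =11290815433 / 844336251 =13.37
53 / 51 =1.04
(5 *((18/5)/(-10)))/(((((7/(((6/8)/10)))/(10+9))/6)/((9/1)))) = -13851/700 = -19.79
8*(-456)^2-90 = 1663398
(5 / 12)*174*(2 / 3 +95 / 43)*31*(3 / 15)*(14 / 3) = 2334703 / 387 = 6032.82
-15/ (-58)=15/ 58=0.26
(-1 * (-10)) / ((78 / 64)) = 320 / 39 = 8.21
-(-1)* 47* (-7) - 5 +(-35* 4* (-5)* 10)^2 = 48999666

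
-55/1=-55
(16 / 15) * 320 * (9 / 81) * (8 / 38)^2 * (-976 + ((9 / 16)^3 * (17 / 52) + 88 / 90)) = -1638.84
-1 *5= -5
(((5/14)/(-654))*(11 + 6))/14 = -85/128184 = -0.00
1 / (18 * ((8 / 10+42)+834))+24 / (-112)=-118333 / 552384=-0.21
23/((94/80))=920/47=19.57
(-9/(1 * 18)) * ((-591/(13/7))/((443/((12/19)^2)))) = 297864/2078999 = 0.14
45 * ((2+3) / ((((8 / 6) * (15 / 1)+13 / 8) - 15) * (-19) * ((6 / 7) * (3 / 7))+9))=-4900 / 811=-6.04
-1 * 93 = -93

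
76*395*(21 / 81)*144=3362240 / 3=1120746.67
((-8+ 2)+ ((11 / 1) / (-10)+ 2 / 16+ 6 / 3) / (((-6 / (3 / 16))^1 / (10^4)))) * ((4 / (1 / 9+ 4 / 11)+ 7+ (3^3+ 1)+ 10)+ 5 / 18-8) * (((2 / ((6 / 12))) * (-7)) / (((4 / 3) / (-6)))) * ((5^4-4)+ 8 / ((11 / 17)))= -894999665735 / 752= -1190159129.97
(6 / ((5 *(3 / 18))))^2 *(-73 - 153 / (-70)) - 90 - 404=-3644386 / 875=-4165.01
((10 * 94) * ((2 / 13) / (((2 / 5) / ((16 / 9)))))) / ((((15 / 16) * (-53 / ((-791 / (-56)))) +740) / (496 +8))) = 190346240 / 432757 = 439.85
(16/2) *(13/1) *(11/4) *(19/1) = 5434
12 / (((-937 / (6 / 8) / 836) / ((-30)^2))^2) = 3821213880000 / 877969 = 4352333.49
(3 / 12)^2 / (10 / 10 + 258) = 1 / 4144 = 0.00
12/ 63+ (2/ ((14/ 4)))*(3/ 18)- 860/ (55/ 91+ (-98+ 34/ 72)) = 20356562/ 2222647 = 9.16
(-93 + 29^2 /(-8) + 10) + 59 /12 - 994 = -28253 /24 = -1177.21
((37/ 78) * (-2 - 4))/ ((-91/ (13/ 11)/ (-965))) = -35705/ 1001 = -35.67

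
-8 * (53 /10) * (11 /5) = -2332 /25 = -93.28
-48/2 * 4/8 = -12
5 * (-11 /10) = -11 /2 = -5.50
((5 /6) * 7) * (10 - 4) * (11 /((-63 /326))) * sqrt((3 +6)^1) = -17930 /3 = -5976.67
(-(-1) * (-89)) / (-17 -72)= 1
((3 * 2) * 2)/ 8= 3/ 2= 1.50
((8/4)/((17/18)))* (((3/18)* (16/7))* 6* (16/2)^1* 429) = 1976832/119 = 16612.03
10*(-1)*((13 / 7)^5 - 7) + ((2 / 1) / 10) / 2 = -25347593 / 168070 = -150.82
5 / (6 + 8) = 5 / 14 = 0.36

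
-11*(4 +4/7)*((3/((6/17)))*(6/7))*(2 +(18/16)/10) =-189618/245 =-773.95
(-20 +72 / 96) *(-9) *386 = 133749 / 2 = 66874.50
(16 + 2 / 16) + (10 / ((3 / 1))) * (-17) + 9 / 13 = -12433 / 312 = -39.85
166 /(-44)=-83 /22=-3.77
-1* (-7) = 7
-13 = -13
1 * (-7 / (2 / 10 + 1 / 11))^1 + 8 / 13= -23.45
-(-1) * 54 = 54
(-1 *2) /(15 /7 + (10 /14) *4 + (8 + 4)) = -2 /17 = -0.12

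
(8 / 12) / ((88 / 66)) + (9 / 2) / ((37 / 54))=523 / 74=7.07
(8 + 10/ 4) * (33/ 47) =693/ 94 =7.37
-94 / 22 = -47 / 11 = -4.27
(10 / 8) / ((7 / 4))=5 / 7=0.71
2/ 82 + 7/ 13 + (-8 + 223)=114895/ 533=215.56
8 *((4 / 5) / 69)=32 / 345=0.09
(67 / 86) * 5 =335 / 86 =3.90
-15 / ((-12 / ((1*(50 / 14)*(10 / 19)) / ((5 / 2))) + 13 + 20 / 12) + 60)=-1125 / 4403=-0.26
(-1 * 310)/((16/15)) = -2325/8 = -290.62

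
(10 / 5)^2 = 4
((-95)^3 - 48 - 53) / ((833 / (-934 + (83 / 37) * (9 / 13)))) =384583988332 / 400673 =959845.03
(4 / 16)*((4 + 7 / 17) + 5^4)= 2675 / 17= 157.35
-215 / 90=-2.39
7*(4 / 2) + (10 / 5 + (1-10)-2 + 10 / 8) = 25 / 4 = 6.25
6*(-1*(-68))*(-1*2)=-816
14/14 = 1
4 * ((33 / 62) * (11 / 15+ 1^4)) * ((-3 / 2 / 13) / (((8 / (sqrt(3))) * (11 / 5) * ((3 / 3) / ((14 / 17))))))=-21 * sqrt(3) / 1054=-0.03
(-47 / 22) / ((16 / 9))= -423 / 352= -1.20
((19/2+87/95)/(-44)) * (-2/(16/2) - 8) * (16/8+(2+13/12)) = 120719/12160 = 9.93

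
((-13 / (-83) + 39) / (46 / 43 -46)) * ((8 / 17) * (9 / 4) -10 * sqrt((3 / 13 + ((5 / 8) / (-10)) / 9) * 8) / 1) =-209625 / 227171 + 26875 * sqrt(10894) / 240534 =10.74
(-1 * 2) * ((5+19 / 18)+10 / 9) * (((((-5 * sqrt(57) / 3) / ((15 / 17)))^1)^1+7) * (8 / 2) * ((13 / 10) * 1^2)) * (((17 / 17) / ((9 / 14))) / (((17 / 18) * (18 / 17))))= 841.82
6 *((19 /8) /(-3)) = -19 /4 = -4.75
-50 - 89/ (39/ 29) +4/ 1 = -4375/ 39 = -112.18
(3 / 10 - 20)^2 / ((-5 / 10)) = -38809 / 50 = -776.18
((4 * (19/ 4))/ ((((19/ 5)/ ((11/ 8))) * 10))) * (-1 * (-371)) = 4081/ 16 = 255.06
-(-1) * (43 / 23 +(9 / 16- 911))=-334353 / 368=-908.57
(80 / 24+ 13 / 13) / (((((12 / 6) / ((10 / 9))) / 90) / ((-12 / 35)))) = -520 / 7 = -74.29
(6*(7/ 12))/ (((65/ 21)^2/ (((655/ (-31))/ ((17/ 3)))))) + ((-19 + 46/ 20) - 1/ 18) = -145225723/ 8015670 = -18.12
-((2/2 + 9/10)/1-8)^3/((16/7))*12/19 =4766601/76000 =62.72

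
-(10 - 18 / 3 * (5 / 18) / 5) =-29 / 3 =-9.67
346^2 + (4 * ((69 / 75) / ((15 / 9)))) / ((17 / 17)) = 14964776 / 125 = 119718.21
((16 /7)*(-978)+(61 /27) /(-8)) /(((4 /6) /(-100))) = 84509875 /252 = 335356.65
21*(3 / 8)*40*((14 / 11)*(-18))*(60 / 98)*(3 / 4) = -36450 / 11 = -3313.64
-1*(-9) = 9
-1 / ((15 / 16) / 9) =-48 / 5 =-9.60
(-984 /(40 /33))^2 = 16475481 /25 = 659019.24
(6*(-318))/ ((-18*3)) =106/ 3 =35.33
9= 9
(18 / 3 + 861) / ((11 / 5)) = 4335 / 11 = 394.09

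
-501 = -501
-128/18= -64/9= -7.11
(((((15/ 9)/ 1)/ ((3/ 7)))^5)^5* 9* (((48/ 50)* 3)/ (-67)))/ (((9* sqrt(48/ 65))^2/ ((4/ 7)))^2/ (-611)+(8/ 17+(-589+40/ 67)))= 801807089588976920935532100200653076171875000/ 2255525299547194564616816043493803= 355485744163.43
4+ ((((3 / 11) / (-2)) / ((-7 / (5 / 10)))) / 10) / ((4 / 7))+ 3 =12323 / 1760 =7.00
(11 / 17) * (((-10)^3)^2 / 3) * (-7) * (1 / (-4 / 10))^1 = 192500000 / 51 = 3774509.80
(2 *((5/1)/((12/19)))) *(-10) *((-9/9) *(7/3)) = 3325/9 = 369.44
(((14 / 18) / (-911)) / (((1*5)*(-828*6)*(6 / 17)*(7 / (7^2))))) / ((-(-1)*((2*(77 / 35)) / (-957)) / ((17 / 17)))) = -24157 / 162930528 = -0.00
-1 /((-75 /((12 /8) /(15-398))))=-1 /19150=-0.00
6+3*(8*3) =78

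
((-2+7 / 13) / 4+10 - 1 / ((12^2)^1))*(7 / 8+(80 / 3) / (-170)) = 5280739 / 763776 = 6.91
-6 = -6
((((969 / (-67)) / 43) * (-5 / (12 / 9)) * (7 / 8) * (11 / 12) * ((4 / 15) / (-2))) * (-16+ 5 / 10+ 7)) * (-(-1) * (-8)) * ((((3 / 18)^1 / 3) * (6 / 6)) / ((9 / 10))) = -2114035 / 3733776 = -0.57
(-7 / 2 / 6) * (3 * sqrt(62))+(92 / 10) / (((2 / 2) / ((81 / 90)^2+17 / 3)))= 44689 / 750 - 7 * sqrt(62) / 4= 45.81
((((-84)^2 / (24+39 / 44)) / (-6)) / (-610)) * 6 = 51744 / 111325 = 0.46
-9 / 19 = -0.47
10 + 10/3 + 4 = 52/3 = 17.33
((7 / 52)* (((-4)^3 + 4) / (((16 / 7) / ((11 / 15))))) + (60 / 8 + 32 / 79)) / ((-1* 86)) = -87315 / 1413152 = -0.06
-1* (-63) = 63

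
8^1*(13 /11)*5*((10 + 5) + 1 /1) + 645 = 15415 /11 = 1401.36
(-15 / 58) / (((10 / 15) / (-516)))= 200.17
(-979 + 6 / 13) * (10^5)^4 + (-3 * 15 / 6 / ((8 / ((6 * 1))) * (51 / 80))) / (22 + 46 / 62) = -1016407900000000000000004030 / 10387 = -97853846153846153846154.23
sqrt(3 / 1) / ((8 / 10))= 5 * sqrt(3) / 4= 2.17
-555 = -555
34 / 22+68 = 765 / 11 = 69.55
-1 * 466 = -466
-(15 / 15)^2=-1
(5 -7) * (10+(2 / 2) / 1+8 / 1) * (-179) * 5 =34010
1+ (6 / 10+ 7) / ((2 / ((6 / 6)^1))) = 24 / 5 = 4.80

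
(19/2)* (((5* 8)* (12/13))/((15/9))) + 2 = 2762/13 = 212.46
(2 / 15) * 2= 4 / 15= 0.27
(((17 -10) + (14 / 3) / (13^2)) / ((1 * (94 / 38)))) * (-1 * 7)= -473879 / 23829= -19.89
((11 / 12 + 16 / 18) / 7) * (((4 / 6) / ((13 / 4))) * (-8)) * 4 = -320 / 189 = -1.69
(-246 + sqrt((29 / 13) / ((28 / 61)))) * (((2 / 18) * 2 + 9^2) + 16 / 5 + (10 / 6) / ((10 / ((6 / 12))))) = -623651 / 30 + 2173 * sqrt(160979) / 4680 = -20602.07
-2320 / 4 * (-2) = 1160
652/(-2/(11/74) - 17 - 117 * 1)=-3586/811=-4.42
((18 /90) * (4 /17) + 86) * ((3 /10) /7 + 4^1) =1034931 /2975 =347.88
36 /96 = 3 /8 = 0.38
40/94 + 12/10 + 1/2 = 999/470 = 2.13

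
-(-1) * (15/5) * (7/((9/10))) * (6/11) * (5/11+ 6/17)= 21140/2057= 10.28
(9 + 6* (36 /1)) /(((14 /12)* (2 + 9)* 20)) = 135 /154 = 0.88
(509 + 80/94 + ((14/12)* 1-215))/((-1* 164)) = -83477/46248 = -1.80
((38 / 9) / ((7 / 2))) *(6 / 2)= 76 / 21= 3.62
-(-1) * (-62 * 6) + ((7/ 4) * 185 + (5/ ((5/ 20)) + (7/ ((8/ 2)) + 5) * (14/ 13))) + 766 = 38741/ 52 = 745.02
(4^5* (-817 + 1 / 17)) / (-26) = 32174.91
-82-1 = -83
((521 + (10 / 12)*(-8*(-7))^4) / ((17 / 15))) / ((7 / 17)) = 122939015 / 7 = 17562716.43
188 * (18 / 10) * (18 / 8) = 3807 / 5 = 761.40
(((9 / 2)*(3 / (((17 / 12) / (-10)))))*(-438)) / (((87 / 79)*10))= 1868508 / 493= 3790.08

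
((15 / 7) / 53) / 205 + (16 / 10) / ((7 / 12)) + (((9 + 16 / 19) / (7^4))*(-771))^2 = 287874248704914 / 22611077194265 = 12.73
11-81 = -70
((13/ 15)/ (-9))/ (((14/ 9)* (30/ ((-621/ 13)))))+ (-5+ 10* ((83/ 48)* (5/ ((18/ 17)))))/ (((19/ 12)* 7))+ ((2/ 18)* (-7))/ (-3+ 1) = 73852/ 9975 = 7.40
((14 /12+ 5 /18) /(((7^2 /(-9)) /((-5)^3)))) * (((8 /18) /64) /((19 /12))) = 1625 /11172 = 0.15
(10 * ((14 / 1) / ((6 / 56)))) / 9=3920 / 27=145.19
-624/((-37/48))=29952/37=809.51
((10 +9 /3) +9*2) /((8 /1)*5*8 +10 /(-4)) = 62 /635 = 0.10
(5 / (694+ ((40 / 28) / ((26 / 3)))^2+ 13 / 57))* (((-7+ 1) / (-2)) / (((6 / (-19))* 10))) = -8968323 / 1310801104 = -0.01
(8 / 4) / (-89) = -2 / 89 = -0.02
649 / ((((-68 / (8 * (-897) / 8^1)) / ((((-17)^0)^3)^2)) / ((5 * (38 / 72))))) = 18434845 / 816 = 22591.72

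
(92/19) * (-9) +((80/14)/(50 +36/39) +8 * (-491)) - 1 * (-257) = -163521969/44023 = -3714.47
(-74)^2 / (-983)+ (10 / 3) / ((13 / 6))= -51528 / 12779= -4.03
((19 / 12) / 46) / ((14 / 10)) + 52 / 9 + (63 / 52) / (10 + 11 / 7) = 890171 / 150696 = 5.91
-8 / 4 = -2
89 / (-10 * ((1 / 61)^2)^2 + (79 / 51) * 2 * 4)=62846272299 / 8750571002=7.18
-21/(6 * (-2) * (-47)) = -7/188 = -0.04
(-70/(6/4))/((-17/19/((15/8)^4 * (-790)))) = -4432640625/8704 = -509264.78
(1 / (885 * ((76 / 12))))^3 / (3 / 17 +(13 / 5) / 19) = 17 / 937894010350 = 0.00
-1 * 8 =-8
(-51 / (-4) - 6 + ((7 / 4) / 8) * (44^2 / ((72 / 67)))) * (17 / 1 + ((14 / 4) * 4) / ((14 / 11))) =404047 / 36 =11223.53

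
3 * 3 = 9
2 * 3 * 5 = 30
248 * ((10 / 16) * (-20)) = -3100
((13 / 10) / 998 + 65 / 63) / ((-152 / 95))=-649519 / 1005984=-0.65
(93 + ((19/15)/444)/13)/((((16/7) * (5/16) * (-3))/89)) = -5016370457/1298700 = -3862.61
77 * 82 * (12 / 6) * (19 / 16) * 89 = 1334621.75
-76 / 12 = -19 / 3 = -6.33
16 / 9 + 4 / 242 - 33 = -33983 / 1089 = -31.21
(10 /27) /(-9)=-10 /243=-0.04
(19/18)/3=19/54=0.35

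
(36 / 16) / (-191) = -9 / 764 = -0.01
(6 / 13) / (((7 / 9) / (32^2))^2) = 800012.46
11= 11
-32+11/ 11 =-31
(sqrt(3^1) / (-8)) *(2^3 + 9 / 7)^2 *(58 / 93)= -122525 *sqrt(3) / 18228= -11.64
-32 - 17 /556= -17809 /556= -32.03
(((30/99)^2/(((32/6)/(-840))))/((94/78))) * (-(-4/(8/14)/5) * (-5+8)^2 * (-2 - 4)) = 5159700/5687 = 907.28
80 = 80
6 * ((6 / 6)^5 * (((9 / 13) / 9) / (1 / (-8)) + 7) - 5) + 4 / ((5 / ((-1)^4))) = 592 / 65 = 9.11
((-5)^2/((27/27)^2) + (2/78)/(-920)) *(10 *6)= 896999/598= 1500.00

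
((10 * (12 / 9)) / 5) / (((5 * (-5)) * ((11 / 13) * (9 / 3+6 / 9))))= -104 / 3025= -0.03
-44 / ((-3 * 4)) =11 / 3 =3.67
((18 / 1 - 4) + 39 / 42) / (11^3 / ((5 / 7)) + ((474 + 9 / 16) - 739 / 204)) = 426360 / 66668749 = 0.01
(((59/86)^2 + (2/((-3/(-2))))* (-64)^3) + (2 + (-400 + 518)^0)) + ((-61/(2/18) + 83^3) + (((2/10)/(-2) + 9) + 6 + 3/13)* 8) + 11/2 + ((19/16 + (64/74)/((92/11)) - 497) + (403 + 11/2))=1088667893645831/4909316880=221755.47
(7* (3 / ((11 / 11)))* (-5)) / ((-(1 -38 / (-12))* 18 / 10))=14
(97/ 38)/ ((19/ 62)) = 3007/ 361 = 8.33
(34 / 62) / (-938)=-17 / 29078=-0.00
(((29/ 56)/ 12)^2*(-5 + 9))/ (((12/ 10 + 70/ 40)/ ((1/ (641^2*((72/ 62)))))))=130355/ 24631402150656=0.00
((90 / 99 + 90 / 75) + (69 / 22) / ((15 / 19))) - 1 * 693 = -75561 / 110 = -686.92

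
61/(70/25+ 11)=305/69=4.42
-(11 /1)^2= -121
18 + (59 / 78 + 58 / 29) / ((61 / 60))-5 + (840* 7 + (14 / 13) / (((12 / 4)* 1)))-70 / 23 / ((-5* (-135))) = 14517676183 / 2462265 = 5896.07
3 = 3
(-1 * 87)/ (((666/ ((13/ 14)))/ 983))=-119.24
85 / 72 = 1.18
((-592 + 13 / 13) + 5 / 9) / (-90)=2657 / 405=6.56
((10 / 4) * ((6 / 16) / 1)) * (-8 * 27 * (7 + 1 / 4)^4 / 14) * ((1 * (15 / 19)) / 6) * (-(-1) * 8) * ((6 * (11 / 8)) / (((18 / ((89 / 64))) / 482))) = -112640741004825 / 8716288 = -12923017.34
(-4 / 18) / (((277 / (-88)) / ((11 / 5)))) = 1936 / 12465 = 0.16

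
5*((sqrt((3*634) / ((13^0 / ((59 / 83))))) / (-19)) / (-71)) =5*sqrt(9314094) / 111967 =0.14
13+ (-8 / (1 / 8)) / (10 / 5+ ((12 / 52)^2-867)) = 29861 / 2284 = 13.07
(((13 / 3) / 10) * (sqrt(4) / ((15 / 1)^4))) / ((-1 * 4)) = -13 / 3037500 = -0.00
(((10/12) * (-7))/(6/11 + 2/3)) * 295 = -22715/16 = -1419.69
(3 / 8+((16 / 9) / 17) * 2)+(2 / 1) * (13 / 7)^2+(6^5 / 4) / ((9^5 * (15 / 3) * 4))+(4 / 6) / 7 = 61365293 / 8096760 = 7.58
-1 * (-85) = 85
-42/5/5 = -42/25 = -1.68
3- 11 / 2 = -5 / 2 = -2.50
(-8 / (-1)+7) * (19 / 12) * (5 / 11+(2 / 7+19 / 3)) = 77615 / 462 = 168.00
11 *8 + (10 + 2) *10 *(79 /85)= 3392 /17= 199.53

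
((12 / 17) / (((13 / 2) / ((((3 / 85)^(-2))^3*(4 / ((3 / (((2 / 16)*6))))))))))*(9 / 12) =44370531250 / 1053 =42137256.65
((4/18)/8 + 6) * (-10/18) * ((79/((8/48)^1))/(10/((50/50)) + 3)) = -85715/702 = -122.10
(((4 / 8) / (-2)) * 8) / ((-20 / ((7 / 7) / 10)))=1 / 100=0.01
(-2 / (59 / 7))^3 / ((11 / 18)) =-49392 / 2259169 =-0.02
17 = 17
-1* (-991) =991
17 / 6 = 2.83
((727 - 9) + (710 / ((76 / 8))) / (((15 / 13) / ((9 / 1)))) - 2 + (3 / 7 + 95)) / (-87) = -185452 / 11571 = -16.03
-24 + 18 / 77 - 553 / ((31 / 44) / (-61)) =114230674 / 2387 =47855.33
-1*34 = -34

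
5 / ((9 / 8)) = 40 / 9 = 4.44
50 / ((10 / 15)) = 75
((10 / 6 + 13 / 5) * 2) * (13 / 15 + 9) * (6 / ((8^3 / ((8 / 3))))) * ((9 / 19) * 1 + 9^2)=101824 / 475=214.37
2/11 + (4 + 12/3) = 90/11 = 8.18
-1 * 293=-293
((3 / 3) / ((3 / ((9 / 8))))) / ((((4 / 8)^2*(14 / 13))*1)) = 39 / 28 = 1.39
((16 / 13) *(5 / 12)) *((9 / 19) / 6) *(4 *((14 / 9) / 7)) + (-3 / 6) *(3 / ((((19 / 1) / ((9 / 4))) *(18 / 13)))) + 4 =138989 / 35568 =3.91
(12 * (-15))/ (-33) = 5.45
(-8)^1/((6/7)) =-28/3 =-9.33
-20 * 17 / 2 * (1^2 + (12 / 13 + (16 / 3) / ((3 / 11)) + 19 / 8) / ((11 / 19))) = -35421625 / 5148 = -6880.66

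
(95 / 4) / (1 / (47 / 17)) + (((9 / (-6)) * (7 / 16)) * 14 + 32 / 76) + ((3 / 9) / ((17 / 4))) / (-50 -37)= 76741919 / 1348848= 56.89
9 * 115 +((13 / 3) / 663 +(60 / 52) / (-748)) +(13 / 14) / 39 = 634071065 / 612612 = 1035.03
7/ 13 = 0.54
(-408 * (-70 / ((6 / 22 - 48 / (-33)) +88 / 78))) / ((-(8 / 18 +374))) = -1575288 / 58975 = -26.71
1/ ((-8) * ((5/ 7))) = -7/ 40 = -0.18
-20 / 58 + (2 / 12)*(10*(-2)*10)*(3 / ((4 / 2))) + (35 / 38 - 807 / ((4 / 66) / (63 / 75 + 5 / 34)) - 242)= -12584195009 / 936700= -13434.61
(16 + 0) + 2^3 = 24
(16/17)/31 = 16/527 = 0.03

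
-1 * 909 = -909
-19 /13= -1.46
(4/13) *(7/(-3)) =-28/39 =-0.72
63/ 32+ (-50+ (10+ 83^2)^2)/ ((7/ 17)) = 115590654.40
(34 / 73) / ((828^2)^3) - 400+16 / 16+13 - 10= -4657684542123836399599 / 11761829651827869696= -396.00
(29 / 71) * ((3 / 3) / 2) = 29 / 142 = 0.20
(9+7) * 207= 3312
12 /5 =2.40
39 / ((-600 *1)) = -0.06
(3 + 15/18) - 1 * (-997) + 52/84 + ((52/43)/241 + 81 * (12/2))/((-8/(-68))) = 2233897933/435246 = 5132.50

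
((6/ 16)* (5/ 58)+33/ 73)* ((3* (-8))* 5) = -246105/ 4234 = -58.13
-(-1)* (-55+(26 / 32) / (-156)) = -10561 / 192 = -55.01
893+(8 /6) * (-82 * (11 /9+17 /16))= 34733 /54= 643.20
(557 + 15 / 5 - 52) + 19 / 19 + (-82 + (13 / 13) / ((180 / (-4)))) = 19214 / 45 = 426.98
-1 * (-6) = 6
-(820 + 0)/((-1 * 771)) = 820/771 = 1.06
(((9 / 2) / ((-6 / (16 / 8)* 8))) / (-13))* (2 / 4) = 3 / 416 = 0.01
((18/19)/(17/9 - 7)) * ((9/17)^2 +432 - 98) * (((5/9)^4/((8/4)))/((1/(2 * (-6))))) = 120758750/3409911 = 35.41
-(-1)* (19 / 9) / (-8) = -19 / 72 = -0.26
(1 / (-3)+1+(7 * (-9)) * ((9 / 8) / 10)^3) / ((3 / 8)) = 886219 / 576000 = 1.54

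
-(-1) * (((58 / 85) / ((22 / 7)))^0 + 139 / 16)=155 / 16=9.69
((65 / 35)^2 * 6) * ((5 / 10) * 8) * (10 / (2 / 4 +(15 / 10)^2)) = 162240 / 539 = 301.00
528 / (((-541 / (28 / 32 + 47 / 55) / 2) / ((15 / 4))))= -6849 / 541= -12.66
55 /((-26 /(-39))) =165 /2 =82.50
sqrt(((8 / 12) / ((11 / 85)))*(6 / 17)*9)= 6*sqrt(55) / 11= 4.05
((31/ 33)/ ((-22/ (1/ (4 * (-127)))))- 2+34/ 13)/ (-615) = -2950867/ 2948619960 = -0.00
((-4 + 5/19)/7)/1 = -71/133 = -0.53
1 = 1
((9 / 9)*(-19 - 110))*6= -774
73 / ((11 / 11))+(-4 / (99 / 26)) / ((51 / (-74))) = 376273 / 5049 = 74.52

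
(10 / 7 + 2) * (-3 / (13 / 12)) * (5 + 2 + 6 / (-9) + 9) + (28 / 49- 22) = -15198 / 91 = -167.01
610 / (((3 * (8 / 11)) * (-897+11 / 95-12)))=-318725 / 1036128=-0.31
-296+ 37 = -259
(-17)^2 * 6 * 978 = 1695852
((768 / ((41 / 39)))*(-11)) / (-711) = 36608 / 3239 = 11.30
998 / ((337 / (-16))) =-15968 / 337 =-47.38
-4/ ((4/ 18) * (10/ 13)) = -117/ 5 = -23.40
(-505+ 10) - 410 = -905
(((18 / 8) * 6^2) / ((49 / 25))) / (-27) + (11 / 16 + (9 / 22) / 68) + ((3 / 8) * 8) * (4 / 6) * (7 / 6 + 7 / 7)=1537729 / 439824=3.50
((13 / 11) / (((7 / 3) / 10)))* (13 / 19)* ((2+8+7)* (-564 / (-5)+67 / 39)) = 9870302 / 1463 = 6746.62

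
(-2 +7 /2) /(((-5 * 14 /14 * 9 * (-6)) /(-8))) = -0.04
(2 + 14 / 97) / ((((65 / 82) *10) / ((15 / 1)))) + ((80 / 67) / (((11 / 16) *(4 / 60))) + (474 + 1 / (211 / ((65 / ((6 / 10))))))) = 114177291643 / 226262685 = 504.62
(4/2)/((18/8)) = 8/9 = 0.89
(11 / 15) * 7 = 77 / 15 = 5.13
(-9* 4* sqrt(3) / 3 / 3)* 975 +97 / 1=97 -3900* sqrt(3)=-6658.00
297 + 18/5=1503/5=300.60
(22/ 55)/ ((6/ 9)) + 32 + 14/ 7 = 173/ 5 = 34.60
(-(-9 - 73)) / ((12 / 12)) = 82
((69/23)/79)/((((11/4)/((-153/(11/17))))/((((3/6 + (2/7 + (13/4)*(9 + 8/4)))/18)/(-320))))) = 80631/3893120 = 0.02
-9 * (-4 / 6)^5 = 32 / 27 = 1.19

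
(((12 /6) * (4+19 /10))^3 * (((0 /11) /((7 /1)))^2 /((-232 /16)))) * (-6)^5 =0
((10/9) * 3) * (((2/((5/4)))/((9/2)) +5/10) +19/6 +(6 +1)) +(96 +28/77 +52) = 54976/297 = 185.10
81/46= 1.76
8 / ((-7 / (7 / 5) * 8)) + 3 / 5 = 2 / 5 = 0.40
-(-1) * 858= 858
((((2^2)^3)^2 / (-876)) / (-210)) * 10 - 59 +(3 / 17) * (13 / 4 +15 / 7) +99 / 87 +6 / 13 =-6629066099 / 117899964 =-56.23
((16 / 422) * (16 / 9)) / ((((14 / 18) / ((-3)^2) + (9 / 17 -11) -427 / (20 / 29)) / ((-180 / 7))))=70502400 / 25607296967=0.00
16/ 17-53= -52.06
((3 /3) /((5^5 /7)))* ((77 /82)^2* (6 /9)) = 0.00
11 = 11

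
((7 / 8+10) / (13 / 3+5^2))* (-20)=-7.41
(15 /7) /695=3 /973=0.00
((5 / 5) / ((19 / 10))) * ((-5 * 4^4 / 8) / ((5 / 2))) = -640 / 19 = -33.68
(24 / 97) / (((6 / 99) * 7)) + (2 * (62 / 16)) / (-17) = 5879 / 46172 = 0.13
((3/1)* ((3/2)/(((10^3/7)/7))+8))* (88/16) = 532851/4000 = 133.21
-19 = -19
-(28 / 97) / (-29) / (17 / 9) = 252 / 47821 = 0.01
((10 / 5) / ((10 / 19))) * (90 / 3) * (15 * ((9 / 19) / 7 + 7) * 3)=253800 / 7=36257.14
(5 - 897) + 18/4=-1775/2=-887.50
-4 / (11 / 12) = -48 / 11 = -4.36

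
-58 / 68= -29 / 34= -0.85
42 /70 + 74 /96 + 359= 86489 /240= 360.37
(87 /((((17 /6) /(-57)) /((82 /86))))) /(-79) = 1219914 /57749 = 21.12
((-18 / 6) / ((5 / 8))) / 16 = -3 / 10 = -0.30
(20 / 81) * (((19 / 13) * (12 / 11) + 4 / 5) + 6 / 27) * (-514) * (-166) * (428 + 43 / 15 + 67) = 42916669614464 / 1563705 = 27445502.58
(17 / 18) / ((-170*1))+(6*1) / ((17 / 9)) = 9703 / 3060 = 3.17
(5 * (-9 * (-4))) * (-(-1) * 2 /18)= 20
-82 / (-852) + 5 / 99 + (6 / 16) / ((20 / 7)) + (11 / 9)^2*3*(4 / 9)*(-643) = -38880609997 / 30365280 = -1280.43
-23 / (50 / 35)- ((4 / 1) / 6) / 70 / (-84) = -142001 / 8820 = -16.10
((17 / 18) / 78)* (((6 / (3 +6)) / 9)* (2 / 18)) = 17 / 170586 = 0.00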